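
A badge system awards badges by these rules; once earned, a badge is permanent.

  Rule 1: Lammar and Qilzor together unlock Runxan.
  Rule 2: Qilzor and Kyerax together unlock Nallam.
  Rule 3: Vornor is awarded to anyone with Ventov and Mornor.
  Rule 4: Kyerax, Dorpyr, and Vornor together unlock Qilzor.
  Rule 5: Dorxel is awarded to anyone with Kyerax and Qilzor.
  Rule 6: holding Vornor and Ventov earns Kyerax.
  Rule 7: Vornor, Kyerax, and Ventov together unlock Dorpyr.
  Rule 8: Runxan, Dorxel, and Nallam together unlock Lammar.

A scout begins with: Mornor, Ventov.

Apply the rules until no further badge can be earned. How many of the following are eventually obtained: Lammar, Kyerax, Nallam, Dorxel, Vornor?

4

With Ventov and Mornor, Vornor is earned (Rule 3).
With Vornor and Ventov, Kyerax is earned (Rule 6).
With Vornor, Kyerax, and Ventov, Dorpyr is earned (Rule 7).
With Kyerax, Dorpyr, and Vornor, Qilzor is earned (Rule 4).
With Qilzor and Kyerax, Nallam is earned (Rule 2).
With Kyerax and Qilzor, Dorxel is earned (Rule 5).
Lammar would need Runxan, Dorxel, and Nallam (Rule 8), but Runxan is never earned.
Kyerax: reached.
Nallam: reached.
Dorxel: reached.
Vornor: reached.
Reached: Kyerax, Nallam, Dorxel, and Vornor — 4 of the 5.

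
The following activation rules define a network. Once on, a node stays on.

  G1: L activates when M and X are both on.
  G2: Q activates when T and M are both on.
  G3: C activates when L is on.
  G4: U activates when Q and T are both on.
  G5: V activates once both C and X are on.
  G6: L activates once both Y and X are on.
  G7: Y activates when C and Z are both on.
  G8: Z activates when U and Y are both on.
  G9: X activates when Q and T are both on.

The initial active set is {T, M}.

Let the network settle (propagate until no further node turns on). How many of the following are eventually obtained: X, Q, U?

3

T and M are on, so Q activates (G2).
Q and T are on, so X activates (G9).
G4: Q and T on → U on.
X: reached.
Q: reached.
U: reached.
All 3 are reached.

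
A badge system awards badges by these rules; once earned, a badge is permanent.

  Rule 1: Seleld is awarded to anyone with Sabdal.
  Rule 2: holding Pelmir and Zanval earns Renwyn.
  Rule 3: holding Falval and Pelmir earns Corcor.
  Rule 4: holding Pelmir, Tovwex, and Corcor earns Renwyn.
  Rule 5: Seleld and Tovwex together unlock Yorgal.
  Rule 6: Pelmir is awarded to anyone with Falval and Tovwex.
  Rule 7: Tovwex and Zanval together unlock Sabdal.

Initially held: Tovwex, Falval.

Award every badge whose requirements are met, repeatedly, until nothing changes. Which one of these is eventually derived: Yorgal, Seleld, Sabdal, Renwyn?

With Falval and Tovwex, Pelmir is earned (Rule 6).
With Falval and Pelmir, Corcor is earned (Rule 3).
With Pelmir, Tovwex, and Corcor, Renwyn is earned (Rule 4).
Seleld would need Sabdal (Rule 1), but Sabdal is never earned. Sabdal would need Tovwex and Zanval (Rule 7), but Zanval is never earned. Yorgal would need Seleld and Tovwex (Rule 5), but Seleld is never earned.

Renwyn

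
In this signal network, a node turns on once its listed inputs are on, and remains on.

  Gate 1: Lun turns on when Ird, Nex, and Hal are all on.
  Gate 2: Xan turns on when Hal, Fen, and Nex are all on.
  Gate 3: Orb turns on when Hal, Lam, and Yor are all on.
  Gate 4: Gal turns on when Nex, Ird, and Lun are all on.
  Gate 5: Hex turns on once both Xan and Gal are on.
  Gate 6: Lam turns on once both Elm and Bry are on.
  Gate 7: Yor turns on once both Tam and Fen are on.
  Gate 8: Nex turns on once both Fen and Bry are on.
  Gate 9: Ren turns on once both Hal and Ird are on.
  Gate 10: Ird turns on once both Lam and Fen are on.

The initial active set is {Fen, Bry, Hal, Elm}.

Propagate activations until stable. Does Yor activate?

No

Yor would need Tam and Fen (Gate 7), but Tam never turns on.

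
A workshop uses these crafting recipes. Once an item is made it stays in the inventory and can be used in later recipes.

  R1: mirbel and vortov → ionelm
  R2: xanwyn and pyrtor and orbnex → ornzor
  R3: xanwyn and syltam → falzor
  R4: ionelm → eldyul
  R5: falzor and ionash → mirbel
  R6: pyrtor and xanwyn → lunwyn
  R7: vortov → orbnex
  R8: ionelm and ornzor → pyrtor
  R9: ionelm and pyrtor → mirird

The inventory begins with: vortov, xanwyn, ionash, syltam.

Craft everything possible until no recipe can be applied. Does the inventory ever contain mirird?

mirird would need ionelm and pyrtor (R9), but pyrtor is never obtained.

No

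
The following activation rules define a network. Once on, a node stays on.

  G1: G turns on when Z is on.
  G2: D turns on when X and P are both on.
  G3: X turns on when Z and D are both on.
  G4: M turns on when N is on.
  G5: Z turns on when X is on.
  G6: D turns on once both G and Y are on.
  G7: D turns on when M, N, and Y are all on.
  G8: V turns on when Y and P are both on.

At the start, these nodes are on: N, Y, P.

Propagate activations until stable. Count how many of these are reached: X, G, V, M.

G4: N on → M on.
Y and P are on, so V turns on (G8).
X would need Z and D (G3), but Z never turns on.
G would need Z (G1), but Z never turns on.
V: reached.
M: reached.
Reached: V and M — 2 of the 4.

2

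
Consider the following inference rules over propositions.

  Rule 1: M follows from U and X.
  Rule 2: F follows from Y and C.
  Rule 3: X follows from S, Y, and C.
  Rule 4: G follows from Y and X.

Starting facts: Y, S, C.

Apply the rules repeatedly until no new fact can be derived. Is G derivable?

Yes

S, Y, and C hold, so X follows (Rule 3).
Y and X hold, so G follows (Rule 4).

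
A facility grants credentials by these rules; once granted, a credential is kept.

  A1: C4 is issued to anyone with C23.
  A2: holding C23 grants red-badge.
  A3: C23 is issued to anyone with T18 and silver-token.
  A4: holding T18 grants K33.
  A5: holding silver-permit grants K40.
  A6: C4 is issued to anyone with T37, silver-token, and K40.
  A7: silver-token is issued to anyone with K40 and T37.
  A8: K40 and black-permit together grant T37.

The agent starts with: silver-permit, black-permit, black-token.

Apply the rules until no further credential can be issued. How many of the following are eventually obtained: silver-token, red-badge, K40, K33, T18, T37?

3

Holding silver-permit grants K40 (A5).
Holding K40 and black-permit grants T37 (A8).
Holding K40 and T37 grants silver-token (A7).
silver-token: reached.
red-badge would need C23 (A2), but C23 is never granted.
K40: reached.
K33 would need T18 (A4), but T18 is never granted.
No rule produces T18, and it is not given.
T37: reached.
Reached: silver-token, K40, and T37 — 3 of the 6.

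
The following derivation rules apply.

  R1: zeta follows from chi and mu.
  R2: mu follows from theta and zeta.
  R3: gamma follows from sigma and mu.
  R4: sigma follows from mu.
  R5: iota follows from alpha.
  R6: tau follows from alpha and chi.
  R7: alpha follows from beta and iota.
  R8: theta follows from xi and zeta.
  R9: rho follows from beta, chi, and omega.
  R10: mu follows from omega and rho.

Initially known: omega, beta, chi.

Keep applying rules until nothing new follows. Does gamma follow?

From beta, chi, and omega, R9 gives rho.
From omega and rho, R10 gives mu.
From mu, R4 gives sigma.
From sigma and mu, R3 gives gamma.

Yes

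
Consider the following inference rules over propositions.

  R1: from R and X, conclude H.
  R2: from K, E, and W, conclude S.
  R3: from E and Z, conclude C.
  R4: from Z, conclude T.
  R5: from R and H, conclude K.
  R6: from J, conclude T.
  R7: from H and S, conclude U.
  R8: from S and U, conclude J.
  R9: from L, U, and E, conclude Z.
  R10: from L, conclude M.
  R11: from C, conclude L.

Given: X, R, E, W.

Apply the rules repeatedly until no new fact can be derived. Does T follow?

Yes

R and X hold, so H follows (R1).
R and H hold, so K follows (R5).
K, E, and W hold, so S follows (R2).
From H and S, R7 gives U.
From S and U, R8 gives J.
From J, R6 gives T.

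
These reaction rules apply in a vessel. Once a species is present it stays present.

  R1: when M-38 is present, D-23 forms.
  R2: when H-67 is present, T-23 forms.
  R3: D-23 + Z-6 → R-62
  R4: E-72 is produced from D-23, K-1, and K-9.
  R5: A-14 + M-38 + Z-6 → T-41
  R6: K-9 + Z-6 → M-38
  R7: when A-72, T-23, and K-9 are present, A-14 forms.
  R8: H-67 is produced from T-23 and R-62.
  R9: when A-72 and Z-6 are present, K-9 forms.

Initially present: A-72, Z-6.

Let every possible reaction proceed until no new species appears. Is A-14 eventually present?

No

A-14 would need A-72, T-23, and K-9 (R7), but T-23 never forms.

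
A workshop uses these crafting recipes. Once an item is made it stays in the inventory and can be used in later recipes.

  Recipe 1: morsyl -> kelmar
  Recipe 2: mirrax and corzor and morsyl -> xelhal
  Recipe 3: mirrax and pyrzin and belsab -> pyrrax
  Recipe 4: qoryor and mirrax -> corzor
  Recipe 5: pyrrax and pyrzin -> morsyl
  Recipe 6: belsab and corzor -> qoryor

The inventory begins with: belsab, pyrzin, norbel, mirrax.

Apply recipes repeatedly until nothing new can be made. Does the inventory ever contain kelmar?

Yes

Using Recipe 3, mirrax, pyrzin, and belsab make pyrrax.
Using Recipe 5, pyrrax and pyrzin make morsyl.
Using Recipe 1, morsyl makes kelmar.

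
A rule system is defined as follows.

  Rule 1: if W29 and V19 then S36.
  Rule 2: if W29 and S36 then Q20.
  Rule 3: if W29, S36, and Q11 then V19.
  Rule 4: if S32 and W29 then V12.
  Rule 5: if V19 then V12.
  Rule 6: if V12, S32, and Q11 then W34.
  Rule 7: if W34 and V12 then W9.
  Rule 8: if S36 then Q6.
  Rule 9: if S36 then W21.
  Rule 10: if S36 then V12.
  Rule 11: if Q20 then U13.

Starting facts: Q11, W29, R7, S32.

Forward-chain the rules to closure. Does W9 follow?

S32 and W29 hold, so V12 follows (Rule 4).
From V12, S32, and Q11, Rule 6 gives W34.
From W34 and V12, Rule 7 gives W9.

Yes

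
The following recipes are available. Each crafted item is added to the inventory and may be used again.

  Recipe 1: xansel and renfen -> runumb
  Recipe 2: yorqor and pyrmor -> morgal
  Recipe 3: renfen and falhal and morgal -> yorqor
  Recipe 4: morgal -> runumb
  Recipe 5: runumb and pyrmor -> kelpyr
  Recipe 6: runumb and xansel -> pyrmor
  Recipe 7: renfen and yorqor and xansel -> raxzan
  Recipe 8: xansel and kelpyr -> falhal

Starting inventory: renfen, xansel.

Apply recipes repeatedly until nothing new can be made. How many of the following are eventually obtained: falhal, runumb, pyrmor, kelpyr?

xansel and renfen -> runumb (Recipe 1).
runumb and xansel -> pyrmor (Recipe 6).
runumb and pyrmor -> kelpyr (Recipe 5).
xansel and kelpyr -> falhal (Recipe 8).
falhal: reached.
runumb: reached.
pyrmor: reached.
kelpyr: reached.
All 4 are reached.

4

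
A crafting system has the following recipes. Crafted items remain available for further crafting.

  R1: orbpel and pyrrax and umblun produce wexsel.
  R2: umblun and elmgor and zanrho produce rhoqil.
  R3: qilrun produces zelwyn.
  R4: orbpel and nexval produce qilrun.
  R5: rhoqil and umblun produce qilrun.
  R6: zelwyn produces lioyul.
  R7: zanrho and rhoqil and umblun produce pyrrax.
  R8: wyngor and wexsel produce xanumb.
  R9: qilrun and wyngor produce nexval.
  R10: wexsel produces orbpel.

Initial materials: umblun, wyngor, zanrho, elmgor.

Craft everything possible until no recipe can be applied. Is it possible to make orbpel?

orbpel would need wexsel (R10), but wexsel is never obtained.

No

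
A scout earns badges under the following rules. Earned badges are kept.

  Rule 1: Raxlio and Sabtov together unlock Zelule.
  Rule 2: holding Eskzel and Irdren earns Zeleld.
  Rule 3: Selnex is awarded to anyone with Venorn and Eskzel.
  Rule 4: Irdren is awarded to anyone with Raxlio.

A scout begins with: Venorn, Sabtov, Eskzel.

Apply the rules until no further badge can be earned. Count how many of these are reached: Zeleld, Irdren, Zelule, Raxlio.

0

Zeleld would need Eskzel and Irdren (Rule 2), but Irdren is never earned.
Irdren would need Raxlio (Rule 4), but Raxlio is never earned.
Zelule would need Raxlio and Sabtov (Rule 1), but Raxlio is never earned.
No rule produces Raxlio, and it is not given.
None of the 4 are reached.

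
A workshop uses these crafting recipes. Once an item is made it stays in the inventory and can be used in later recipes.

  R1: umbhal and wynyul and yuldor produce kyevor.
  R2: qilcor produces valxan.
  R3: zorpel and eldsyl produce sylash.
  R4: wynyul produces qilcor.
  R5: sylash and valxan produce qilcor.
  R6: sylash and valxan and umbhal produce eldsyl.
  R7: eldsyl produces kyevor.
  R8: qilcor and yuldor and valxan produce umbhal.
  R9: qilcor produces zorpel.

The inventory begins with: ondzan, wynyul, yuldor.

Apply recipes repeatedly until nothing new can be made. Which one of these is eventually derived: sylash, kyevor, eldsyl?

kyevor

wynyul → qilcor (R4).
qilcor → valxan (R2).
Using R8, qilcor, yuldor, and valxan make umbhal.
Using R1, umbhal, wynyul, and yuldor make kyevor.
eldsyl would need sylash, valxan, and umbhal (R6), but sylash is never obtained. sylash would need zorpel and eldsyl (R3), but eldsyl is never obtained.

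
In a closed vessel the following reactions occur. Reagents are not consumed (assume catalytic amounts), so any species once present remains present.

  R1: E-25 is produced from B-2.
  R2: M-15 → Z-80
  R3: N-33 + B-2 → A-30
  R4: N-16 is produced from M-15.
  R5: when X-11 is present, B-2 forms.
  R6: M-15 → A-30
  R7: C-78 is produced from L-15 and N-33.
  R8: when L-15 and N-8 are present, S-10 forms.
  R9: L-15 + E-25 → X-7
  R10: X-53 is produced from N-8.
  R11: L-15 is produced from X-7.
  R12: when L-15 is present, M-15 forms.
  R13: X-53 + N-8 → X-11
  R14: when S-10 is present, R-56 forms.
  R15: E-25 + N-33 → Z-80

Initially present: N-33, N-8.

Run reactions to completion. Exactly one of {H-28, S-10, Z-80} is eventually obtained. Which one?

Z-80

N-8 present → X-53 forms (R10).
X-53 and N-8 present → X-11 forms (R13).
X-11 present → B-2 forms (R5).
B-2 present → E-25 forms (R1).
E-25 and N-33 present → Z-80 forms (R15).
S-10 would need L-15 and N-8 (R8), but L-15 never forms. No rule produces H-28, and it is not given.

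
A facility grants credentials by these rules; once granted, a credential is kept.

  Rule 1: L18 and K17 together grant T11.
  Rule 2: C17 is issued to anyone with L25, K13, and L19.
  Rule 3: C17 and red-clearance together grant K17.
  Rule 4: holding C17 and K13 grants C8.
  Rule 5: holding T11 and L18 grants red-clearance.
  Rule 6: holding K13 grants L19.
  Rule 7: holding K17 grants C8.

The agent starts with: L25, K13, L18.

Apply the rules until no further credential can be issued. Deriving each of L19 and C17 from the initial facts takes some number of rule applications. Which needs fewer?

L19

L19: Holding K13 grants L19 (Rule 6). [1 rule application]
C17: Holding K13 grants L19 (Rule 6). Holding L25, K13, and L19 grants C17 (Rule 2). [2 rule applications]
L19 needs fewer.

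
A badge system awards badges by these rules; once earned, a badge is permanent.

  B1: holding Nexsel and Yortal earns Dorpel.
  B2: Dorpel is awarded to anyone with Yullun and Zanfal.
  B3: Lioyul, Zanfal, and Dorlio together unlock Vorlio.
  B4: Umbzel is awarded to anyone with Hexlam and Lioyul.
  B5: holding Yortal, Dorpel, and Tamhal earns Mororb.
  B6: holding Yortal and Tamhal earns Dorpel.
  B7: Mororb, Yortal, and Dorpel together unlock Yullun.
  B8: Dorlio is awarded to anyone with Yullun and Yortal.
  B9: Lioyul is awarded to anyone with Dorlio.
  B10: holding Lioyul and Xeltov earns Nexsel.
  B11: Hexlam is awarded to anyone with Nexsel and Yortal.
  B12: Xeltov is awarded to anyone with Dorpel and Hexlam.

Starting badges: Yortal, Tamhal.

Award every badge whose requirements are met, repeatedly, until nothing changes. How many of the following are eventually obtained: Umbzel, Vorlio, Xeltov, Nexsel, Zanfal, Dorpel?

With Yortal and Tamhal, Dorpel is earned (B6).
Umbzel would need Hexlam and Lioyul (B4), but Hexlam is never earned.
Vorlio would need Lioyul, Zanfal, and Dorlio (B3), but Zanfal is never earned.
Xeltov would need Dorpel and Hexlam (B12), but Hexlam is never earned.
Nexsel would need Lioyul and Xeltov (B10), but Xeltov is never earned.
No rule produces Zanfal, and it is not given.
Dorpel: reached.
Reached: Dorpel — 1 of the 6.

1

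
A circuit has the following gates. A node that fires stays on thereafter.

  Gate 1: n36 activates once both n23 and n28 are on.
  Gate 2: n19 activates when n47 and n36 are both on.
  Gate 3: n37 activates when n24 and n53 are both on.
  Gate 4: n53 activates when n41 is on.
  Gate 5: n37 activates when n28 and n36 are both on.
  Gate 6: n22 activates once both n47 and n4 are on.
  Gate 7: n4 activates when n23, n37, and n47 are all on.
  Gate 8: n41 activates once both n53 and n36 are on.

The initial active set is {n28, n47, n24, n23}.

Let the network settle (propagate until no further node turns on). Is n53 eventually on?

No

n53 would need n41 (Gate 4), but n41 never turns on.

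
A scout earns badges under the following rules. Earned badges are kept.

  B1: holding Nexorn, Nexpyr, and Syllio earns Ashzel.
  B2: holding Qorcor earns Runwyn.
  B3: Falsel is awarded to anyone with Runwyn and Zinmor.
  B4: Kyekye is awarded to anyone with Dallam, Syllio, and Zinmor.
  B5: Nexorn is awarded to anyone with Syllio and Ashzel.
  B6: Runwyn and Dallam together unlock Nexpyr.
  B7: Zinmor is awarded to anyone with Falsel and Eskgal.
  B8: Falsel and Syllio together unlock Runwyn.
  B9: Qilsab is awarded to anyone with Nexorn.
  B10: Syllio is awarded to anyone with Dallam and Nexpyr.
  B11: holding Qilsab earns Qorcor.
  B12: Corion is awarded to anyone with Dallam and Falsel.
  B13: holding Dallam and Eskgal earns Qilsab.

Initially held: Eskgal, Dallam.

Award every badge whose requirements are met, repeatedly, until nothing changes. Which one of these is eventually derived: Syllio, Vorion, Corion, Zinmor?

With Dallam and Eskgal, Qilsab is earned (B13).
With Qilsab, Qorcor is earned (B11).
With Qorcor, Runwyn is earned (B2).
With Runwyn and Dallam, Nexpyr is earned (B6).
With Dallam and Nexpyr, Syllio is earned (B10).
No rule produces Vorion, and it is not given. Zinmor would need Falsel and Eskgal (B7), but Falsel is never earned. Corion would need Dallam and Falsel (B12), but Falsel is never earned.

Syllio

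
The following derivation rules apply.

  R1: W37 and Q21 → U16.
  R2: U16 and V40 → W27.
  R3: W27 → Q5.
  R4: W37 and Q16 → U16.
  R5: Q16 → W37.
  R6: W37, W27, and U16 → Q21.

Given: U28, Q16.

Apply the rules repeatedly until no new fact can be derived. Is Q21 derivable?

No

Q21 would need W37, W27, and U16 (R6), but W27 is never established.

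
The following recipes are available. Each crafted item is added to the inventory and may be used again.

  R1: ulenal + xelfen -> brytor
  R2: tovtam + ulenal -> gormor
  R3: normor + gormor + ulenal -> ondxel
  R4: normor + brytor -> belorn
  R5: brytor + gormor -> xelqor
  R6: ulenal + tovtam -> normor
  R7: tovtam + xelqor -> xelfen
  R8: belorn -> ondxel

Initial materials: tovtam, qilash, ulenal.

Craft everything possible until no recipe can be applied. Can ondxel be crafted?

Yes

Using R2, tovtam and ulenal make gormor.
Using R6, ulenal and tovtam make normor.
normor + gormor + ulenal -> ondxel (R3).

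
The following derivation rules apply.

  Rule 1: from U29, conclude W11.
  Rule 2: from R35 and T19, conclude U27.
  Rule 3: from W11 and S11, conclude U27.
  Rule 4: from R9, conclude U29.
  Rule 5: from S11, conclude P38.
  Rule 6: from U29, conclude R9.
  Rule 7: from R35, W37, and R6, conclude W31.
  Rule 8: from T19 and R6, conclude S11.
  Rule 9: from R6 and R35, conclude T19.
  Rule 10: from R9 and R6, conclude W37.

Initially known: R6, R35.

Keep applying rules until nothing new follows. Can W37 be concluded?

No

W37 would need R9 and R6 (Rule 10), but R9 is never established.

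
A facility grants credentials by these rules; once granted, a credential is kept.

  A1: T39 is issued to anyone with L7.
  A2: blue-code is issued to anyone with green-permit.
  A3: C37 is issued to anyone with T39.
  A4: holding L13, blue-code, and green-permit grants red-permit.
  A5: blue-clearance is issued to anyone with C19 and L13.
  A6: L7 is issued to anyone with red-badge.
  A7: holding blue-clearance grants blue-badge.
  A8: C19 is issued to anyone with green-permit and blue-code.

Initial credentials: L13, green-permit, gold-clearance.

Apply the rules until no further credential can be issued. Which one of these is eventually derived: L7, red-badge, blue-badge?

blue-badge

Holding green-permit grants blue-code (A2).
Holding green-permit and blue-code grants C19 (A8).
Holding C19 and L13 grants blue-clearance (A5).
Holding blue-clearance grants blue-badge (A7).
No rule produces red-badge, and it is not given. L7 would need red-badge (A6), but red-badge is never granted.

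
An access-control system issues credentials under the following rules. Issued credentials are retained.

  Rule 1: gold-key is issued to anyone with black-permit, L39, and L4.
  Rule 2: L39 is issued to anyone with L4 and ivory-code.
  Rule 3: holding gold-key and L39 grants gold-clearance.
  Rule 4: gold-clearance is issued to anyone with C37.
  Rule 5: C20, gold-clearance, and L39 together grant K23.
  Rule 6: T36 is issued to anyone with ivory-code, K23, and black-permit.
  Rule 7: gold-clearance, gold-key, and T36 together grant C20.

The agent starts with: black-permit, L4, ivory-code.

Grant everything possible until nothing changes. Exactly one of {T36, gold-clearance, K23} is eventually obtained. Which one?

Holding L4 and ivory-code grants L39 (Rule 2).
Holding black-permit, L39, and L4 grants gold-key (Rule 1).
Holding gold-key and L39 grants gold-clearance (Rule 3).
K23 would need C20, gold-clearance, and L39 (Rule 5), but C20 is never granted. T36 would need ivory-code, K23, and black-permit (Rule 6), but K23 is never granted.

gold-clearance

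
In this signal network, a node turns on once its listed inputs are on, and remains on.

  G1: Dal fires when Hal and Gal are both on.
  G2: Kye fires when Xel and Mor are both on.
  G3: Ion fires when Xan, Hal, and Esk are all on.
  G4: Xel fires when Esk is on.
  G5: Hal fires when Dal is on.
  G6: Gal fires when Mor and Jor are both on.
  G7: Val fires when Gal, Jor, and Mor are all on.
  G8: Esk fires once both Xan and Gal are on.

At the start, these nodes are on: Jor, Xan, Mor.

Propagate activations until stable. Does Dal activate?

No

Dal would need Hal and Gal (G1), but Hal never turns on.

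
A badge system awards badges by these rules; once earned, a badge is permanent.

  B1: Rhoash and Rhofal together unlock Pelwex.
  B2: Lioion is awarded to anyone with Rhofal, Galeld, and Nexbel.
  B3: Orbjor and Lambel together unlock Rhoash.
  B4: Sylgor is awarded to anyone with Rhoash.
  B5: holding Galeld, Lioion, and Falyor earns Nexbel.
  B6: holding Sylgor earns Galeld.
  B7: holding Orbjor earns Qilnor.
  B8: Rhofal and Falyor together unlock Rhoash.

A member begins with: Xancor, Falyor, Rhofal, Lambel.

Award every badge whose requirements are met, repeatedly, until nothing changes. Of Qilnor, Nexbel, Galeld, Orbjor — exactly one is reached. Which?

Galeld

With Rhofal and Falyor, Rhoash is earned (B8).
With Rhoash, Sylgor is earned (B4).
With Sylgor, Galeld is earned (B6).
No rule produces Orbjor, and it is not given. Nexbel would need Galeld, Lioion, and Falyor (B5), but Lioion is never earned. Qilnor would need Orbjor (B7), but Orbjor is never earned.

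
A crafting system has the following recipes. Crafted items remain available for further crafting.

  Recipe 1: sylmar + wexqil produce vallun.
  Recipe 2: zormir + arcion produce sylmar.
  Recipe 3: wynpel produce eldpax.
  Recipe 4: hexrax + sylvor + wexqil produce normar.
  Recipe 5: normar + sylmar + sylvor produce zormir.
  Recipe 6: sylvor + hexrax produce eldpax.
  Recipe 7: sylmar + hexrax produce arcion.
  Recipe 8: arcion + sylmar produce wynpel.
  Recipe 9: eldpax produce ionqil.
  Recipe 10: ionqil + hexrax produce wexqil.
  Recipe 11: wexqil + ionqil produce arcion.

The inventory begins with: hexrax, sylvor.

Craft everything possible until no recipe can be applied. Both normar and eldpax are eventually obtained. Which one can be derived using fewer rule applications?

eldpax

eldpax: sylvor + hexrax → eldpax (Recipe 6). [1 rule application]
normar: Using Recipe 6, sylvor and hexrax make eldpax. Using Recipe 9, eldpax makes ionqil. ionqil + hexrax → wexqil (Recipe 10). hexrax + sylvor + wexqil → normar (Recipe 4). [4 rule applications]
eldpax needs fewer.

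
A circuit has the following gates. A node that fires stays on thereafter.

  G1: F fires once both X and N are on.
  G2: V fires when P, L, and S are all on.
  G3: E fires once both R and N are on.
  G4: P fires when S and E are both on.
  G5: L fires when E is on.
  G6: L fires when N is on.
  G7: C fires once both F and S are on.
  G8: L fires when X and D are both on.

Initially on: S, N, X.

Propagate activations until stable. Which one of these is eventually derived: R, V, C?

G1: X and N on → F on.
F and S are on, so C fires (G7).
No rule produces R, and it is not given. V would need P, L, and S (G2), but P never turns on.

C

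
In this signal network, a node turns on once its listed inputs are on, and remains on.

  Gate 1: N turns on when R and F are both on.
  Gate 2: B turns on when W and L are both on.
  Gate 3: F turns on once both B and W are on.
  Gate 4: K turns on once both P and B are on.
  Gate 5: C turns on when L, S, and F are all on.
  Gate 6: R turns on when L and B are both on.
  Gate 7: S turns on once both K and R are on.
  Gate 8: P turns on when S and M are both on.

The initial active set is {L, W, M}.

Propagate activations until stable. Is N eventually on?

Yes

W and L are on, so B turns on (Gate 2).
Gate 3: B and W on → F on.
Gate 6: L and B on → R on.
Gate 1: R and F on → N on.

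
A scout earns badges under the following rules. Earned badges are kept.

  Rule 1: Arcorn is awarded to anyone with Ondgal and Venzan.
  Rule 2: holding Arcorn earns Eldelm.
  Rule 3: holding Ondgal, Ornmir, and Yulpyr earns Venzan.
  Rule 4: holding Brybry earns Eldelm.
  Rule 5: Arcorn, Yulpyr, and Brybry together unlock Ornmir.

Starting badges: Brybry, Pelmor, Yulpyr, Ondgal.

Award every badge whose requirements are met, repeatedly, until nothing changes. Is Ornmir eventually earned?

No

Ornmir would need Arcorn, Yulpyr, and Brybry (Rule 5), but Arcorn is never earned.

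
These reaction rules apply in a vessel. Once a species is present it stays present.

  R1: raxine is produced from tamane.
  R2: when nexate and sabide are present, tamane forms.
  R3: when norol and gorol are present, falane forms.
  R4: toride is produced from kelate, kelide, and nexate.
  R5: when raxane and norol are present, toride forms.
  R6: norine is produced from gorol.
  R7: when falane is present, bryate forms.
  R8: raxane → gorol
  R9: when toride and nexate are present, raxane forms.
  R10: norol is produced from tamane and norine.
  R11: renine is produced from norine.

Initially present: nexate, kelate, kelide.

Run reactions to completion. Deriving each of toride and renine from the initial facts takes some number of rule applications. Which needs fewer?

toride

toride: kelate, kelide, and nexate present → toride forms (R4). [1 rule application]
renine: kelate, kelide, and nexate present → toride forms (R4). toride and nexate present → raxane forms (R9). raxane present → gorol forms (R8). gorol present → norine forms (R6). norine present → renine forms (R11). [5 rule applications]
toride needs fewer.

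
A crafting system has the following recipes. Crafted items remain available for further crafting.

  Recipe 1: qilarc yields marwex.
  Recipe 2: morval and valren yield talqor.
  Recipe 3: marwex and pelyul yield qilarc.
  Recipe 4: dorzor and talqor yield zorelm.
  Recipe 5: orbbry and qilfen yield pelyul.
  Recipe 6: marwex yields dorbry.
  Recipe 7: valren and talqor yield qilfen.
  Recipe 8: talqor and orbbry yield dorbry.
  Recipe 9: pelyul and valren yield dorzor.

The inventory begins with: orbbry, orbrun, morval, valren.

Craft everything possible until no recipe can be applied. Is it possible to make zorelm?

morval and valren → talqor (Recipe 2).
valren and talqor → qilfen (Recipe 7).
orbbry and qilfen → pelyul (Recipe 5).
pelyul and valren → dorzor (Recipe 9).
Using Recipe 4, dorzor and talqor make zorelm.

Yes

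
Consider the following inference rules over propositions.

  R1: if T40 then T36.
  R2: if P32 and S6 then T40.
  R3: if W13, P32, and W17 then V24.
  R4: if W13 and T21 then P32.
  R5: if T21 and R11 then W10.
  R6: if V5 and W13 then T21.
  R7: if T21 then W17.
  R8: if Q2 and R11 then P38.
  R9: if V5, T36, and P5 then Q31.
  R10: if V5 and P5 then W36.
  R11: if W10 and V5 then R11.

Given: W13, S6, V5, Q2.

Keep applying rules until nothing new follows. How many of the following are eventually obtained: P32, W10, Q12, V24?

2

From V5 and W13, R6 gives T21.
W13 and T21 hold, so P32 follows (R4).
T21 holds, so W17 follows (R7).
W13, P32, and W17 hold, so V24 follows (R3).
P32: reached.
W10 would need T21 and R11 (R5), but R11 is never established.
No rule produces Q12, and it is not given.
V24: reached.
Reached: P32 and V24 — 2 of the 4.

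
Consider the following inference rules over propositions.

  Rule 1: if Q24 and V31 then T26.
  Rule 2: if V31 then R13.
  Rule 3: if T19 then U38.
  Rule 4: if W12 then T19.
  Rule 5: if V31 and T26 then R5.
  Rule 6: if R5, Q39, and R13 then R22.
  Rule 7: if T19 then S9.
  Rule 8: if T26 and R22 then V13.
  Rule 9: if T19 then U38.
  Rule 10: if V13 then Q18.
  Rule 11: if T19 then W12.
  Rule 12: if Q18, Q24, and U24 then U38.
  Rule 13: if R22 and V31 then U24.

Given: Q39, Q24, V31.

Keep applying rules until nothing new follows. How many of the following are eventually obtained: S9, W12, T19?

S9 would need T19 (Rule 7), but T19 is never established.
W12 would need T19 (Rule 11), but T19 is never established.
T19 would need W12 (Rule 4), but W12 is never established.
None of the 3 are reached.

0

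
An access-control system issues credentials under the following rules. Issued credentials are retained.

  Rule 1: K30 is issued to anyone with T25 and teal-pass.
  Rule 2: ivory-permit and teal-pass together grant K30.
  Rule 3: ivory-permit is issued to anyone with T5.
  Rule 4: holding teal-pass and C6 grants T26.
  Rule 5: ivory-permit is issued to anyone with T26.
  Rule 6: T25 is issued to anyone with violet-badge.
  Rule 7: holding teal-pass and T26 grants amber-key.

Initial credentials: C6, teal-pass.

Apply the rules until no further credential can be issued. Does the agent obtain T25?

No

T25 would need violet-badge (Rule 6), but violet-badge is never granted.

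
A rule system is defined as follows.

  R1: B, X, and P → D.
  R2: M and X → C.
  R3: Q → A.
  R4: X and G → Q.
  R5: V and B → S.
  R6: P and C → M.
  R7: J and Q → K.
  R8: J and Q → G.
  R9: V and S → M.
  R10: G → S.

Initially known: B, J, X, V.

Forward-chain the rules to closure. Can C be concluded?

Yes

From V and B, R5 gives S.
From V and S, R9 gives M.
M and X hold, so C follows (R2).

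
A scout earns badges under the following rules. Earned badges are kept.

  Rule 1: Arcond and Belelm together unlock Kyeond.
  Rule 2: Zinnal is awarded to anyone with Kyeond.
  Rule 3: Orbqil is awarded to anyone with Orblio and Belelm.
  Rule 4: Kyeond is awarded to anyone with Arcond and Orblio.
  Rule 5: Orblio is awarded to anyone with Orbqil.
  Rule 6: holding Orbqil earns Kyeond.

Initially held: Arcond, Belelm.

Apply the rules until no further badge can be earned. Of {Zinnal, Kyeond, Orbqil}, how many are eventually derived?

With Arcond and Belelm, Kyeond is earned (Rule 1).
With Kyeond, Zinnal is earned (Rule 2).
Zinnal: reached.
Kyeond: reached.
Orbqil would need Orblio and Belelm (Rule 3), but Orblio is never earned.
Reached: Zinnal and Kyeond — 2 of the 3.

2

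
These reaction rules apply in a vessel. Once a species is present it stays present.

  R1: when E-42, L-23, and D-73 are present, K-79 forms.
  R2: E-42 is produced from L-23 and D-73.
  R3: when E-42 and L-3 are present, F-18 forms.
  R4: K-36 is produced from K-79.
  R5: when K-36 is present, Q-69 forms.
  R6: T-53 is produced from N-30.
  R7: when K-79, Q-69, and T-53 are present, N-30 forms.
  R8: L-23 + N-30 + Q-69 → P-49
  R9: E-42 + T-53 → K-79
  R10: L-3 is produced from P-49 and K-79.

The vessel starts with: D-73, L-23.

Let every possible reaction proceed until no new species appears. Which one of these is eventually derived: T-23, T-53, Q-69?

Q-69

L-23 and D-73 present → E-42 forms (R2).
E-42, L-23, and D-73 present → K-79 forms (R1).
K-79 present → K-36 forms (R4).
K-36 present → Q-69 forms (R5).
T-53 would need N-30 (R6), but N-30 never forms. No rule produces T-23, and it is not given.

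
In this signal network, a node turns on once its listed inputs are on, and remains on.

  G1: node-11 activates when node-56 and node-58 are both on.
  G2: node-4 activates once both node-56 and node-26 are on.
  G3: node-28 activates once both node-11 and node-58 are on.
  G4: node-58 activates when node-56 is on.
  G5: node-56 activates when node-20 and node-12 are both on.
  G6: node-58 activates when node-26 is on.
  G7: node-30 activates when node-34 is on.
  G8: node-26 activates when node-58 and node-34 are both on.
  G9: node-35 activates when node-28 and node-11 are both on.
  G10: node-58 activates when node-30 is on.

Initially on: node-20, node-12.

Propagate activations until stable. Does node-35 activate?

node-20 and node-12 are on, so node-56 activates (G5).
node-56 is on, so node-58 activates (G4).
node-56 and node-58 are on, so node-11 activates (G1).
G3: node-11 and node-58 on → node-28 on.
G9: node-28 and node-11 on → node-35 on.

Yes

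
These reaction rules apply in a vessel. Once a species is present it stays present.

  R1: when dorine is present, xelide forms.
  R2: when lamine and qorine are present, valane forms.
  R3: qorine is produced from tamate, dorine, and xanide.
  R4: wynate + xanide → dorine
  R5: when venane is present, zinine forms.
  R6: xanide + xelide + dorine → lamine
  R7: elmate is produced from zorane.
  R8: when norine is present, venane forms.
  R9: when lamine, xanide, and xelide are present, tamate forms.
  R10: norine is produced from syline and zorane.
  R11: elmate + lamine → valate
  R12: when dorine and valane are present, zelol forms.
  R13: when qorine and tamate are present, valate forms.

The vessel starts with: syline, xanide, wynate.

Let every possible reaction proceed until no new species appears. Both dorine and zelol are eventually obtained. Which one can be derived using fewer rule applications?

dorine

dorine: wynate and xanide present → dorine forms (R4). [1 rule application]
zelol: wynate and xanide present → dorine forms (R4). dorine present → xelide forms (R1). xanide, xelide, and dorine present → lamine forms (R6). lamine, xanide, and xelide present → tamate forms (R9). tamate, dorine, and xanide present → qorine forms (R3). lamine and qorine present → valane forms (R2). dorine and valane present → zelol forms (R12). [7 rule applications]
dorine needs fewer.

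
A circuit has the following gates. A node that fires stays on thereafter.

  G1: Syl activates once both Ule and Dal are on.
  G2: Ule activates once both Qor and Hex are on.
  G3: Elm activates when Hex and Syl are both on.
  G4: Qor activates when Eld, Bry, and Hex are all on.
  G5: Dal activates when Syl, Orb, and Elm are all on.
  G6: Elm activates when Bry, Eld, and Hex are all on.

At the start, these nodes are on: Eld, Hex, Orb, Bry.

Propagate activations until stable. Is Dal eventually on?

Dal would need Syl, Orb, and Elm (G5), but Syl never turns on.

No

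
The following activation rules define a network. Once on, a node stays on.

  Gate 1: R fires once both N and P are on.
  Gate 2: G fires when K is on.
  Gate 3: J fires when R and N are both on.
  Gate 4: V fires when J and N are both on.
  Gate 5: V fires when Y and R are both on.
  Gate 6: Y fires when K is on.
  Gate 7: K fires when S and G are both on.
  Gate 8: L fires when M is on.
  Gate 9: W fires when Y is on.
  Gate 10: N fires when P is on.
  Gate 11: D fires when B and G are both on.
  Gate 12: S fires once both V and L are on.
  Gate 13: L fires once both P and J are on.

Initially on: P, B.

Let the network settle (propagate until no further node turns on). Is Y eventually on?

Y would need K (Gate 6), but K never turns on.

No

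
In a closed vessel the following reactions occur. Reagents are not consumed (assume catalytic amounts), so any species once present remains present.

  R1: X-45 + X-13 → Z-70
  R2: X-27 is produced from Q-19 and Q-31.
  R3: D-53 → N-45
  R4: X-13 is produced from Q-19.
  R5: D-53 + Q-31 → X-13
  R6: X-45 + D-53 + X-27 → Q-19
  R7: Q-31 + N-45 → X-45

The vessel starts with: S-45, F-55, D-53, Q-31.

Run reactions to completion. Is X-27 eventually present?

X-27 would need Q-19 and Q-31 (R2), but Q-19 never forms.

No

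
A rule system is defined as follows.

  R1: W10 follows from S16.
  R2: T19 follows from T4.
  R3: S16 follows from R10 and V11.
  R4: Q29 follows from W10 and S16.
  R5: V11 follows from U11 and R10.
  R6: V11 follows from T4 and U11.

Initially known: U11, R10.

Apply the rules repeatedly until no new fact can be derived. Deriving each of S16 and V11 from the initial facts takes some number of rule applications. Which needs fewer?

V11

V11: From U11 and R10, R5 gives V11. [1 rule application]
S16: From U11 and R10, R5 gives V11. From R10 and V11, R3 gives S16. [2 rule applications]
V11 needs fewer.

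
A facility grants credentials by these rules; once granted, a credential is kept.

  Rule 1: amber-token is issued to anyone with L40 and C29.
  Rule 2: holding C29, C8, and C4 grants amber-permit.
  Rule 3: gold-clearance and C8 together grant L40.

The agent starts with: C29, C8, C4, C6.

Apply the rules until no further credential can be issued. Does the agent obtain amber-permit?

Holding C29, C8, and C4 grants amber-permit (Rule 2).

Yes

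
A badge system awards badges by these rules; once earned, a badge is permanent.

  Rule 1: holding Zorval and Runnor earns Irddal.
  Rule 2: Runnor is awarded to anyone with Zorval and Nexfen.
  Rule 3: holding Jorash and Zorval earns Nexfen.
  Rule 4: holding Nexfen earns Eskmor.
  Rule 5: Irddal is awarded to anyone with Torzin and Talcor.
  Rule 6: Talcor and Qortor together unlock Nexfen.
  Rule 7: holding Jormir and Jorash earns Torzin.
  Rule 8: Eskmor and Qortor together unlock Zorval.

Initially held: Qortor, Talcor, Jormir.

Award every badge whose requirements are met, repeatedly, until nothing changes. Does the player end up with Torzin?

Torzin would need Jormir and Jorash (Rule 7), but Jorash is never earned.

No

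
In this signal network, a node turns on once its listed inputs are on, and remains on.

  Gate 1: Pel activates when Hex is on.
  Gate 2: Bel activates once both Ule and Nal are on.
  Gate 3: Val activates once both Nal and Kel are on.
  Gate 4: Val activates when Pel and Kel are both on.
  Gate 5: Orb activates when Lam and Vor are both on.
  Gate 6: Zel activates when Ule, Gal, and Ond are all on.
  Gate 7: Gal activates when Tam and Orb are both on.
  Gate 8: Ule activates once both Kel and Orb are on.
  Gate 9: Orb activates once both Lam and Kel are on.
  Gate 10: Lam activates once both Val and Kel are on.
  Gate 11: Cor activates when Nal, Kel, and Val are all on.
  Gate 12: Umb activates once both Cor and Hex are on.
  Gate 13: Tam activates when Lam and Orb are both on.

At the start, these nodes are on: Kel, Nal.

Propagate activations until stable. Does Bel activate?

Yes

Nal and Kel are on, so Val activates (Gate 3).
Val and Kel are on, so Lam activates (Gate 10).
Gate 9: Lam and Kel on → Orb on.
Gate 8: Kel and Orb on → Ule on.
Gate 2: Ule and Nal on → Bel on.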